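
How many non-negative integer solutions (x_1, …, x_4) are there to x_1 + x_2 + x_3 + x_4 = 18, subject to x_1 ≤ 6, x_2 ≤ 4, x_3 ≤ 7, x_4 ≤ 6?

55

By stars and bars, unrestricted non-negative solutions to x_1+…+x_4 = 18 number C(18+3,3) = 1330.
Subtract solutions that violate a single cap (substitute x_i' = x_i − (cap_i+1)): x_1 ≥ 7 gives C(14,3) = 364; x_2 ≥ 5 gives C(16,3) = 560; x_3 ≥ 8 gives C(13,3) = 286; x_4 ≥ 7 gives C(14,3) = 364. Together 1574.
Add back pairs where two caps are both exceeded: 84 + 20 + 35 + 56 + 84 + 20 = 299.
By inclusion–exclusion the count is 1330 − 1574 + 299 = 55.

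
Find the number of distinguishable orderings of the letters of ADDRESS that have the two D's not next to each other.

There are 7!/(2!·2!) = 1260 arrangements of ADDRESS in total.
If the two D's are adjacent, glue them into one block, leaving 6 items to arrange: (6)!/(2!) = 360 ways.
Hence 1260 − 360 = 900.

900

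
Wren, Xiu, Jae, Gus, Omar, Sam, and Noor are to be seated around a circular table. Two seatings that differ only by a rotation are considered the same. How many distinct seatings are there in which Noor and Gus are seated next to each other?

240

Glue Noor and Gus into a block (2 internal orders). Seating 6 units around a circle gives (5)! arrangements.
So 2 × (5)! = 2 × 120 = 240.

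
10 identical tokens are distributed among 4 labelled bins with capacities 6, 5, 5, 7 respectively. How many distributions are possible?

Ignoring the caps, the number of non-negative solutions to x_1+…+x_4 = 10 is C(13,3) = 286.
Subtract solutions that violate a single cap (substitute x_i' = x_i − (cap_i+1)): x_1 ≥ 7 gives C(6,3) = 20; x_2 ≥ 6 gives C(7,3) = 35; x_3 ≥ 6 gives C(7,3) = 35; x_4 ≥ 8 gives C(5,3) = 10. Together 100.
No two caps can be exceeded simultaneously, so the pair terms are all 0.
By inclusion–exclusion the count is 286 − 100 + 0 = 186.

186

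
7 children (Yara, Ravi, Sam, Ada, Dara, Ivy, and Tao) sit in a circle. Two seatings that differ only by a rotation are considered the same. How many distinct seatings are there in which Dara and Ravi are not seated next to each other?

Without the restriction there are (6)! = 720 seatings.
Those with Dara next to Ravi: fuse the pair into one unit and seat 6 units around a circle — 2·(5)! = 240.
Subtracting, 720 − 240 = 480.

480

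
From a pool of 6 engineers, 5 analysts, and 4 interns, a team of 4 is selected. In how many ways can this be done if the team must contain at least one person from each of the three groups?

720

Unrestricted: C(15,4) = 1365 ways to pick any 4 of the 15.
Subtract selections that omit an entire group: no engineers → C(9,4) = 126; no analysts → C(10,4) = 210; no interns → C(11,4) = 330.
Add back selections omitting two groups (i.e. drawn from a single group): C(6,4) + C(5,4) + C(4,4) = 21.
By inclusion–exclusion: 1365 − 666 + 21 = 720.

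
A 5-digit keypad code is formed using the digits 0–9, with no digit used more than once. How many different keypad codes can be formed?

30240

With no repetition, fill the 5 digits in order: 10 choices, then 9, down to 6.
That product is 10 × 9 × 8 × 7 × 6 = 30240.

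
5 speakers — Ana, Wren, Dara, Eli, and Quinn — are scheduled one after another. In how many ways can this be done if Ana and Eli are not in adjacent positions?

There are 5! = 120 arrangements in all. If Ana and Eli are adjacent, merging them into one block gives 2·(4)! = 48 arrangements.
So 120 − 48 = 72 arrangements keep them apart.

72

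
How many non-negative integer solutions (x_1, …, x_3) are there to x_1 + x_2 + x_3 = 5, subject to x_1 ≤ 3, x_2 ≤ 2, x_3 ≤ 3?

9

Without the upper bounds there are C(7,2) = 21 ways to split 5 among 3 variables.
Subtract solutions that violate a single cap (substitute x_i' = x_i − (cap_i+1)): x_1 ≥ 4 gives C(3,2) = 3; x_2 ≥ 3 gives C(4,2) = 6; x_3 ≥ 4 gives C(3,2) = 3. Together 12.
No two caps can be exceeded simultaneously, so the pair terms are all 0.
By inclusion–exclusion the count is 21 − 12 + 0 = 9.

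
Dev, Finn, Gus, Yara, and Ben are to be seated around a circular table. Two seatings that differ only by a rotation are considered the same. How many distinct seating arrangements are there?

Fix one person's seat to break rotational symmetry; the remaining 4 people can be arranged in (4)! = 24 ways.

24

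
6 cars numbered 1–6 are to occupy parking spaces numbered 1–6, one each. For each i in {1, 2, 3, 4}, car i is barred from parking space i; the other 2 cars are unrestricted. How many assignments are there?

Let Aᵢ (for 1 ≤ i ≤ 4) be the placements that put car i in its forbidden parking space. Any j of these fix j positions, leaving (6−j)! ways to fill the rest, and there are C(4,j) ways to pick which j.
By inclusion–exclusion, the number of valid placements is Σ_{j=0}^{4} (−1)^j C(4,j)·(6−j)!.
Computing: 720 − 480 + 144 − 24 + 2 = 362.

362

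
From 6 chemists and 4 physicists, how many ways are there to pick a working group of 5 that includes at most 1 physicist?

66

Split by how many physicists are chosen (0 through 1).
Sum: C(4,0)·C(6,5) + C(4,1)·C(6,4) = 6 + 60 = 66.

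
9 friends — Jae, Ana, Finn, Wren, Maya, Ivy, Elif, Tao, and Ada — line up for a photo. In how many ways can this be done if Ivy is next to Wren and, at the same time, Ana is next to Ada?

Treat {Ivy,Wren} as one block (2 orders) and {Ana,Ada} as another (2 orders).
That leaves 7 units to arrange: 2 × 2 × 7! = 4 × 5040 = 20160.

20160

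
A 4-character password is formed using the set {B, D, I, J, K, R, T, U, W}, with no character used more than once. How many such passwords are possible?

3024

This is a permutation of 4 out of 9: P(9,4) = 9!/5!.
9 × 8 × 7 × 6 = 3024.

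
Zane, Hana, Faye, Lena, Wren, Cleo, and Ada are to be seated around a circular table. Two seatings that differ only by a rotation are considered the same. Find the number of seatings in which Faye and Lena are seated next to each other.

240

Glue Faye and Lena into a block (2 internal orders). Seating 6 units around a circle gives (5)! arrangements.
So 2 × (5)! = 2 × 120 = 240.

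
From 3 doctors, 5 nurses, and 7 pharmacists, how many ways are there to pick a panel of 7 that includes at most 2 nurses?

Split by how many nurses are chosen (0 through 2).
Sum: C(5,0)·C(10,7) + C(5,1)·C(10,6) + C(5,2)·C(10,5) = 120 + 1050 + 2520 = 3690.

3690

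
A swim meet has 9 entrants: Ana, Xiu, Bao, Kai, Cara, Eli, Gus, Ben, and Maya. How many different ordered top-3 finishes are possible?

There are 9 choices for 1st place, 8 for 2nd, and 7 for 3rd.
That gives 9 × 8 × 7 = 504.

504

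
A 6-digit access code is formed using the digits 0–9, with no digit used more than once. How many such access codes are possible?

151200

This is a permutation of 6 out of 10: P(10,6) = 10!/4!.
That product is 10 × 9 × 8 × 7 × 6 × 5 = 151200.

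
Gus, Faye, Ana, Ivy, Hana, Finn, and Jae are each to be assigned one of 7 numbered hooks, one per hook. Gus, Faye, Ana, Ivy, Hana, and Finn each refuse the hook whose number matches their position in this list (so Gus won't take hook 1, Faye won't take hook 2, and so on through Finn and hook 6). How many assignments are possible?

2119

Let Aᵢ (for 1 ≤ i ≤ 6) be the placements that put person i in their forbidden hook. Any j of these fix j positions, leaving (7−j)! ways to fill the rest, and there are C(6,j) ways to pick which j.
By inclusion–exclusion, the number of valid placements is Σ_{j=0}^{6} (−1)^j C(6,j)·(7−j)!.
Computing: 5040 − 4320 + 1800 − 480 + 90 − 12 + 1 = 2119.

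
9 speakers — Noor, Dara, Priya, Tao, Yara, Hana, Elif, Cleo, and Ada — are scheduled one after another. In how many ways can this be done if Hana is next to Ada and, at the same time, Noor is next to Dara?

20160

Treat {Hana,Ada} as one block (2 orders) and {Noor,Dara} as another (2 orders).
That leaves 7 units to arrange: 2 × 2 × 7! = 4 × 5040 = 20160.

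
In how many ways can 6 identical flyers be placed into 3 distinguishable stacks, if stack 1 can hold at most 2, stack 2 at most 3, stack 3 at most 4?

9

Ignoring the caps, the number of non-negative solutions to x_1+…+x_3 = 6 is C(8,2) = 28.
Subtract solutions that violate a single cap (substitute x_i' = x_i − (cap_i+1)): x_1 ≥ 3 gives C(5,2) = 10; x_2 ≥ 4 gives C(4,2) = 6; x_3 ≥ 5 gives C(3,2) = 3. Together 19.
No two caps can be exceeded simultaneously, so the pair terms are all 0.
By inclusion–exclusion the count is 28 − 19 + 0 = 9.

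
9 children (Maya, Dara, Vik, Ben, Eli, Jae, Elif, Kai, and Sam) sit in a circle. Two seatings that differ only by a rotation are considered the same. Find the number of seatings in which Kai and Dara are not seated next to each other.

All circular seatings of 9 people number (8)! = 40320.
Those with Kai next to Dara: fuse the pair into one unit and seat 8 units around a circle — 2·(7)! = 10080.
Subtracting, 40320 − 10080 = 30240.

30240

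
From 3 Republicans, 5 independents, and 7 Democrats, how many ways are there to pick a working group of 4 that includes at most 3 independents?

1360

Split by how many independents are chosen (0 through 3).
Sum: C(5,0)·C(10,4) + C(5,1)·C(10,3) + C(5,2)·C(10,2) + C(5,3)·C(10,1) = 210 + 600 + 450 + 100 = 1360.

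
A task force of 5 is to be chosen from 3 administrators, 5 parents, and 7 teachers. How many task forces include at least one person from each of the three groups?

Total 5-person selections from all 15: C(15,5) = 3003.
Selections missing a whole group: no administrators → C(12,5) = 792; no parents → C(10,5) = 252; no teachers → C(8,5) = 56.
Add back selections omitting two groups (i.e. drawn from a single group): C(3,5) + C(5,5) + C(7,5) = 22.
By inclusion–exclusion: 3003 − 1100 + 22 = 1925.

1925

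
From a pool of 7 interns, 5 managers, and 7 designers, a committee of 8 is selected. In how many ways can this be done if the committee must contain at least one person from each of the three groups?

71589

With no constraint there are C(19,8) = 75582 possible selections.
Selections missing a whole group: no interns → C(12,8) = 495; no managers → C(14,8) = 3003; no designers → C(12,8) = 495.
Add back selections omitting two groups (i.e. drawn from a single group): C(7,8) + C(5,8) + C(7,8) = 0.
By inclusion–exclusion: 75582 − 3993 + 0 = 71589.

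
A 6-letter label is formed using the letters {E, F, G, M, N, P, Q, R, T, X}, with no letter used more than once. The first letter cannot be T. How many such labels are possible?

The first letter has 10−1 = 9 choices (anything except T).
The remaining 5 letters are filled from the other 9 symbols without repetition: 9 × 8 × 7 × 6 × 5 = 15120.
Total: 9 × 15120 = 136080.

136080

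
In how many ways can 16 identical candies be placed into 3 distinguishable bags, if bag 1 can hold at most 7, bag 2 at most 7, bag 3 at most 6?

15

Without the upper bounds there are C(18,2) = 153 ways to split 16 among 3 bags.
Subtract solutions that violate a single cap (substitute x_i' = x_i − (cap_i+1)): x_1 ≥ 8 gives C(10,2) = 45; x_2 ≥ 8 gives C(10,2) = 45; x_3 ≥ 7 gives C(11,2) = 55. Together 145.
Add back pairs where two caps are both exceeded: 1 + 3 + 3 = 7.
By inclusion–exclusion the count is 153 − 145 + 7 = 15.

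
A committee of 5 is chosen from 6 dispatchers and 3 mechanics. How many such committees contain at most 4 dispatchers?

Split by how many dispatchers are chosen (0 through 4).
Sum: C(6,0)·C(3,5) + C(6,1)·C(3,4) + C(6,2)·C(3,3) + C(6,3)·C(3,2) + C(6,4)·C(3,1) = 0 + 0 + 15 + 60 + 45 = 120.

120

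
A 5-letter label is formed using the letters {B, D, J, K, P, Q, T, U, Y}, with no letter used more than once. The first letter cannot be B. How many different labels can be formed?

13440

The first letter has 9−1 = 8 choices (anything except B).
The remaining 4 letters are filled from the other 8 symbols without repetition: 8 × 7 × 6 × 5 = 1680.
Total: 8 × 1680 = 13440.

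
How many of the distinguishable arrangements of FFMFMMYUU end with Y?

560

With the last slot taken by Y, it remains to arrange the other 8 letters (FFMFMMUU).
Those 8 letters have F appearing 3 times, M appearing 3 times, and U appearing twice, giving (8)!/(3!·3!·2!) = 560.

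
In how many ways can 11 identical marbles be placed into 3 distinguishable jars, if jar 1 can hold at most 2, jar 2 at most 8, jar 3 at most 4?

9

Ignoring the caps, the number of non-negative solutions to x_1+…+x_3 = 11 is C(13,2) = 78.
Subtract solutions that violate a single cap (substitute x_i' = x_i − (cap_i+1)): x_1 ≥ 3 gives C(10,2) = 45; x_2 ≥ 9 gives C(4,2) = 6; x_3 ≥ 5 gives C(8,2) = 28. Together 79.
Add back pairs where two caps are both exceeded: 0 + 10 + 0 = 10.
By inclusion–exclusion the count is 78 − 79 + 10 = 9.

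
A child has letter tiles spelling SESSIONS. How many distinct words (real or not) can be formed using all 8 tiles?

1680

Letter multiplicities in SESSIONS: E×1, I×1, N×1, O×1, S×4.
Dividing 8! = 40320 by 4! = 24 for the repeated letters gives 1680.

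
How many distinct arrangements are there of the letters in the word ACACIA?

Letter multiplicities in ACACIA: A×3, C×2, I×1.
Dividing 6! = 720 by 3!·2! = 12 for the repeated letters gives 60.

60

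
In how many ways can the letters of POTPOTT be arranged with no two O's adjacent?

Total arrangements of POTPOTT: 7!/(3!·2!·2!) = 210.
Arrangements with the O's together: treat OO as one letter, giving (6)!/(3!·2!) = 60.
Subtracting, 210 − 60 = 150 arrangements keep the O's apart.

150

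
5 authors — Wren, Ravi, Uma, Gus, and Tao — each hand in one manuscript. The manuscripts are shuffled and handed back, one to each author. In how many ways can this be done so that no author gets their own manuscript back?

44

This is the derangement count D_5: permutations of 5 items with no fixed point.
By inclusion–exclusion this is Σ_{j=0}^{5} (−1)^j C(5,j)·(5−j)!.
Computing: 120 − 120 + 60 − 20 + 5 − 1 = 44.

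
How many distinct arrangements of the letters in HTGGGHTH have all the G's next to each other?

Treat the 3 copies of G as a single block. The multiset to arrange is then {GGG, H, H, H, T, T}, 6 items in all.
That gives (6)!/(3!·2!) = 60 arrangements.

60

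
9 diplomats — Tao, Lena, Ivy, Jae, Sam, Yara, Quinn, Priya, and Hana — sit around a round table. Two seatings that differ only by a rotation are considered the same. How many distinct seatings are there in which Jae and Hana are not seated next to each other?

30240

All circular seatings of 9 people number (8)! = 40320.
Seatings with Jae beside Hana: treat them as a block with 2 internal orders, giving 2 × (7)! = 10080.
Subtracting, 40320 − 10080 = 30240.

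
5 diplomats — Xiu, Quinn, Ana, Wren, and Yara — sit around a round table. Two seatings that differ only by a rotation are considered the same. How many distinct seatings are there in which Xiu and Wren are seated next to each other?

Glue Xiu and Wren into a block (2 internal orders). Seating 4 units around a circle gives (3)! arrangements.
So 2 × (3)! = 2 × 6 = 12.

12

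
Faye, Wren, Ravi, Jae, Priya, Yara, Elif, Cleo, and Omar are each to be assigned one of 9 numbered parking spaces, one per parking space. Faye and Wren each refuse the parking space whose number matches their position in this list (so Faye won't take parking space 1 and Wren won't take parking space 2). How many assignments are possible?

Let Aᵢ (for i ∈ {1, 2}) be the placements that put person i in their forbidden parking space. Any j of these fix j positions, leaving (9−j)! ways to fill the rest, and there are C(2,j) ways to pick which j.
By inclusion–exclusion, the number of valid placements is Σ_{j=0}^{2} (−1)^j C(2,j)·(9−j)!.
Computing: 362880 − 80640 + 5040 = 287280.

287280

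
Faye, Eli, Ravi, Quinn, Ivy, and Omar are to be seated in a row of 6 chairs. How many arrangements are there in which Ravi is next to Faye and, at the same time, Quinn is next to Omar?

Treat {Ravi,Faye} as one block (2 orders) and {Quinn,Omar} as another (2 orders).
That leaves 4 units to arrange: 2 × 2 × 4! = 4 × 24 = 96.

96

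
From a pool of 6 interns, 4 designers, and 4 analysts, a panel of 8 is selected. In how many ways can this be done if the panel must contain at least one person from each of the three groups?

Total 8-person selections from all 14: C(14,8) = 3003.
Subtract selections that omit an entire group: no interns → C(8,8) = 1; no designers → C(10,8) = 45; no analysts → C(10,8) = 45.
Add back selections omitting two groups (i.e. drawn from a single group): C(6,8) + C(4,8) + C(4,8) = 0.
By inclusion–exclusion: 3003 − 91 + 0 = 2912.

2912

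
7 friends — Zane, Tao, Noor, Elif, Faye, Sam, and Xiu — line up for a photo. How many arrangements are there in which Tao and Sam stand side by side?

1440

Place the 5 others and the Tao-Sam pair as 6 objects in a line; the pair has 2 internal arrangements.
So the count is 2·(6)! = 1440.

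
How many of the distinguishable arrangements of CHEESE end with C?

20

Fix C in the last position and arrange the remaining 5 letters.
Those 5 letters have E appearing 3 times, giving (5)!/(3!) = 20.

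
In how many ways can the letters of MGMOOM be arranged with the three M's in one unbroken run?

12

Treat the 3 copies of M as a single block. The multiset to arrange is then {MMM, G, O, O}, 4 items in all.
That gives (4)!/(2!) = 12 arrangements.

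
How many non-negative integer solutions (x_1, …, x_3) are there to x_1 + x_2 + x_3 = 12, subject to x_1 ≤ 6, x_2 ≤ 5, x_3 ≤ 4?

10

Without the upper bounds there are C(14,2) = 91 ways to split 12 among 3 variables.
Subtract solutions that violate a single cap (substitute x_i' = x_i − (cap_i+1)): x_1 ≥ 7 gives C(7,2) = 21; x_2 ≥ 6 gives C(8,2) = 28; x_3 ≥ 5 gives C(9,2) = 36. Together 85.
Add back pairs where two caps are both exceeded: 0 + 1 + 3 = 4.
By inclusion–exclusion the count is 91 − 85 + 4 = 10.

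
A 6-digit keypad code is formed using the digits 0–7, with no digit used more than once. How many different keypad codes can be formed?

20160

This is a permutation of 6 out of 8: P(8,6) = 8!/2!.
8 × 7 × 6 × 5 × 4 × 3 = 20160.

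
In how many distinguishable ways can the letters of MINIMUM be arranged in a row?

The 7 letters of MINIMUM have repeats: I appearing twice and M appearing 3 times.
So there are 7! / (3!·2!) = 420 distinguishable arrangements.

420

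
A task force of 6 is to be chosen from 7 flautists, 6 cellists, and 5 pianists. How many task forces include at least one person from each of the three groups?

With no constraint there are C(18,6) = 18564 possible selections.
Subtract selections that omit an entire group: no flautists → C(11,6) = 462; no cellists → C(12,6) = 924; no pianists → C(13,6) = 1716.
Add back selections omitting two groups (i.e. drawn from a single group): C(7,6) + C(6,6) + C(5,6) = 8.
By inclusion–exclusion: 18564 − 3102 + 8 = 15470.

15470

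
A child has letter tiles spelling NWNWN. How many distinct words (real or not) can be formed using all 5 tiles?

Letter multiplicities in NWNWN: N×3, W×2.
The number of distinct arrangements is 5!/(3!·2!) = 120/12 = 10.

10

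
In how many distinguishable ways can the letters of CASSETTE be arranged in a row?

5040

Letter multiplicities in CASSETTE: A×1, C×1, E×2, S×2, T×2.
The number of distinct arrangements is 8!/(2!·2!·2!) = 40320/8 = 5040.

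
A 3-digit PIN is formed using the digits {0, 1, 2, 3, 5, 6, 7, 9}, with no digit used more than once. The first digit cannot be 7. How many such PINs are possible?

The first digit has 8−1 = 7 choices (anything except 7).
The remaining 2 digits are filled from the other 7 symbols without repetition: 7 × 6 = 42.
Total: 7 × 42 = 294.

294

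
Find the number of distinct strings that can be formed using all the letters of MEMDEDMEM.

1260

Letter multiplicities in MEMDEDMEM: D×2, E×3, M×4.
The number of distinct arrangements is 9!/(4!·3!·2!) = 362880/288 = 1260.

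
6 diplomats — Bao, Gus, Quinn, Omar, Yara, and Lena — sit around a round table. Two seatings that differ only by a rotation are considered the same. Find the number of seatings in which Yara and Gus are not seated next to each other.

All circular seatings of 6 people number (5)! = 120.
Seatings with Yara beside Gus: treat them as a block with 2 internal orders, giving 2 × (4)! = 48.
Subtracting, 120 − 48 = 72.

72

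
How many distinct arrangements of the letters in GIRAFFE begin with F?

With the first slot taken by F, it remains to arrange the other 6 letters (GIRAFE).
Those 6 letters are all distinct, giving (6)! = 720.

720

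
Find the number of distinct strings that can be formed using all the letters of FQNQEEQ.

Letter multiplicities in FQNQEEQ: E×2, F×1, N×1, Q×3.
So there are 7! / (3!·2!) = 420 distinguishable arrangements.

420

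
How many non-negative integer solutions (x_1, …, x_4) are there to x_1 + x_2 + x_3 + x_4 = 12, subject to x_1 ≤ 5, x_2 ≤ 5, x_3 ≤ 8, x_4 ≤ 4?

Ignoring the caps, the number of non-negative solutions to x_1+…+x_4 = 12 is C(15,3) = 455.
Subtract solutions that violate a single cap (substitute x_i' = x_i − (cap_i+1)): x_1 ≥ 6 gives C(9,3) = 84; x_2 ≥ 6 gives C(9,3) = 84; x_3 ≥ 9 gives C(6,3) = 20; x_4 ≥ 5 gives C(10,3) = 120. Together 308.
Add back pairs where two caps are both exceeded: 1 + 0 + 4 + 0 + 4 + 0 = 9.
By inclusion–exclusion the count is 455 − 308 + 9 = 156.

156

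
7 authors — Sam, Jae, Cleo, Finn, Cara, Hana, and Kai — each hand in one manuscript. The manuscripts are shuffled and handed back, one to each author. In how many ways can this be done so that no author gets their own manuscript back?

1854

Count assignments avoiding every fixed point. For any j of the 7 authors fixed to their own manuscript, the other 7−j can be arranged in (7−j)! ways.
By inclusion–exclusion this is Σ_{j=0}^{7} (−1)^j C(7,j)·(7−j)!.
Computing: 5040 − 5040 + 2520 − 840 + 210 − 42 + 7 − 1 = 1854.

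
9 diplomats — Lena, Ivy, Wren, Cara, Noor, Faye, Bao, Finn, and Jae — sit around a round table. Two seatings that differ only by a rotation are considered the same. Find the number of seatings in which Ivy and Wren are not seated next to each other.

Without the restriction there are (8)! = 40320 seatings.
Those with Ivy next to Wren: fuse the pair into one unit and seat 8 units around a circle — 2·(7)! = 10080.
Subtracting, 40320 − 10080 = 30240.

30240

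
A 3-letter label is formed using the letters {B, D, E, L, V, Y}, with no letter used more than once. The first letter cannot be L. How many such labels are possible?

The first letter has 6−1 = 5 choices (anything except L).
The remaining 2 letters are filled from the other 5 symbols without repetition: 5 × 4 = 20.
Total: 5 × 20 = 100.

100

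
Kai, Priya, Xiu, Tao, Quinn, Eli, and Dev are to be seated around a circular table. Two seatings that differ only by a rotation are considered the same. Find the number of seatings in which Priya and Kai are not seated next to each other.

Without the restriction there are (6)! = 720 seatings.
Those with Priya next to Kai: fuse the pair into one unit and seat 6 units around a circle — 2·(5)! = 240.
Subtracting, 720 − 240 = 480.

480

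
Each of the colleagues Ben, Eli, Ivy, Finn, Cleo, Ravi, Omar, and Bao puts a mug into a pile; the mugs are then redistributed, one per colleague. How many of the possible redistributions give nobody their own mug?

This is the derangement count D_8: permutations of 8 items with no fixed point.
By inclusion–exclusion this is Σ_{j=0}^{8} (−1)^j C(8,j)·(8−j)!.
Computing: 40320 − 40320 + 20160 − 6720 + 1680 − 336 + 56 − 8 + 1 = 14833.

14833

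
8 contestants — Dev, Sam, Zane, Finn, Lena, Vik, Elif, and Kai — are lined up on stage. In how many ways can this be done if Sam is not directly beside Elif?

30240

Of the 8! = 40320 arrangements, those with Sam and Elif adjacent number 2 × 7! = 10080 (treat the pair as a block with 2 internal orders).
Complementary counting: 40320 − 10080 = 30240.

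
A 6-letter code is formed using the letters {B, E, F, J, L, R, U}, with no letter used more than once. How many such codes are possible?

Choose and order 6 of the 7 symbols: the first letter has 7 options, the next 6, and so on down to 2.
That product is 7 × 6 × 5 × 4 × 3 × 2 = 5040.

5040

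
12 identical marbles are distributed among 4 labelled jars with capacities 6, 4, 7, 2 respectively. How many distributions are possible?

Without the upper bounds there are C(15,3) = 455 ways to split 12 among 4 jars.
Subtract solutions that violate a single cap (substitute x_i' = x_i − (cap_i+1)): x_1 ≥ 7 gives C(8,3) = 56; x_2 ≥ 5 gives C(10,3) = 120; x_3 ≥ 8 gives C(7,3) = 35; x_4 ≥ 3 gives C(12,3) = 220. Together 431.
Add back pairs where two caps are both exceeded: 1 + 0 + 10 + 0 + 35 + 4 = 50.
By inclusion–exclusion the count is 455 − 431 + 50 = 74.

74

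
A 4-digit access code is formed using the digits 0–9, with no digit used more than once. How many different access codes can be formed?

Choose and order 4 of the 10 symbols: the first digit has 10 options, the next 9, then 8, 7.
10 × 9 × 8 × 7 = 5040.

5040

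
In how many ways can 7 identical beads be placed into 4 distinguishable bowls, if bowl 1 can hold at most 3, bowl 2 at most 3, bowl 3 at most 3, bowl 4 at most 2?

Ignoring the caps, the number of non-negative solutions to x_1+…+x_4 = 7 is C(10,3) = 120.
Subtract solutions that violate a single cap (substitute x_i' = x_i − (cap_i+1)): x_1 ≥ 4 gives C(6,3) = 20; x_2 ≥ 4 gives C(6,3) = 20; x_3 ≥ 4 gives C(6,3) = 20; x_4 ≥ 3 gives C(7,3) = 35. Together 95.
Add back pairs where two caps are both exceeded: 0 + 0 + 1 + 0 + 1 + 1 = 3.
By inclusion–exclusion the count is 120 − 95 + 3 = 28.

28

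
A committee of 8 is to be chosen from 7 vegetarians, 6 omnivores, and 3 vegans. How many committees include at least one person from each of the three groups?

Total 8-person selections from all 16: C(16,8) = 12870.
Selections missing a whole group: no vegetarians → C(9,8) = 9; no omnivores → C(10,8) = 45; no vegans → C(13,8) = 1287.
Add back selections omitting two groups (i.e. drawn from a single group): C(7,8) + C(6,8) + C(3,8) = 0.
By inclusion–exclusion: 12870 − 1341 + 0 = 11529.

11529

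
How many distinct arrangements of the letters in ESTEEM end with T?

20

Fix T in the last position and arrange the remaining 5 letters.
Those 5 letters have E appearing 3 times, giving (5)!/(3!) = 20.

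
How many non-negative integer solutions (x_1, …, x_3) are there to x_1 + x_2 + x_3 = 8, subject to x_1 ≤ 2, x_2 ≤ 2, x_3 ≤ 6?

6

By stars and bars, unrestricted non-negative solutions to x_1+…+x_3 = 8 number C(8+2,2) = 45.
Subtract solutions that violate a single cap (substitute x_i' = x_i − (cap_i+1)): x_1 ≥ 3 gives C(7,2) = 21; x_2 ≥ 3 gives C(7,2) = 21; x_3 ≥ 7 gives C(3,2) = 3. Together 45.
Add back pairs where two caps are both exceeded: 6 + 0 + 0 = 6.
By inclusion–exclusion the count is 45 − 45 + 6 = 6.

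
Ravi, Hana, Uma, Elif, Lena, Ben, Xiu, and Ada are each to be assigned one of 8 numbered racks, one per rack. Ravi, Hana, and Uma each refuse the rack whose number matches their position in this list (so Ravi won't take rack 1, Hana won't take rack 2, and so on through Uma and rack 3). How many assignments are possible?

Let Aᵢ (for i ∈ {1, 2, 3}) be the placements that put person i in their forbidden rack. Any j of these fix j positions, leaving (8−j)! ways to fill the rest, and there are C(3,j) ways to pick which j.
By inclusion–exclusion, the number of valid placements is Σ_{j=0}^{3} (−1)^j C(3,j)·(8−j)!.
Computing: 40320 − 15120 + 2160 − 120 = 27240.

27240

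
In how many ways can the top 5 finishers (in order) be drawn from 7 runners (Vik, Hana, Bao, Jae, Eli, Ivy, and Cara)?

This is an ordered selection of 5 from 7: P(7,5).
That gives 7 × 6 × 5 × 4 × 3 = 2520.

2520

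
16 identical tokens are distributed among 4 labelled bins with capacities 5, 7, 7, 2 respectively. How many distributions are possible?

46

Without the upper bounds there are C(19,3) = 969 ways to split 16 among 4 bins.
Subtract solutions that violate a single cap (substitute x_i' = x_i − (cap_i+1)): x_1 ≥ 6 gives C(13,3) = 286; x_2 ≥ 8 gives C(11,3) = 165; x_3 ≥ 8 gives C(11,3) = 165; x_4 ≥ 3 gives C(16,3) = 560. Together 1176.
Add back pairs where two caps are both exceeded: 10 + 10 + 120 + 1 + 56 + 56 = 253.
By inclusion–exclusion the count is 969 − 1176 + 253 = 46.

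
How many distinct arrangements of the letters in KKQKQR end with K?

30

With the last slot taken by K, it remains to arrange the other 5 letters (KQKQR).
Those 5 letters have K appearing twice and Q appearing twice, giving (5)!/(2!·2!) = 30.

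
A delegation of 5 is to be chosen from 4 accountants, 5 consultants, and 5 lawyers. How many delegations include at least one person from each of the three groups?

Total 5-person selections from all 14: C(14,5) = 2002.
Selections missing a whole group: no accountants → C(10,5) = 252; no consultants → C(9,5) = 126; no lawyers → C(9,5) = 126.
Add back selections omitting two groups (i.e. drawn from a single group): C(4,5) + C(5,5) + C(5,5) = 2.
By inclusion–exclusion: 2002 − 504 + 2 = 1500.

1500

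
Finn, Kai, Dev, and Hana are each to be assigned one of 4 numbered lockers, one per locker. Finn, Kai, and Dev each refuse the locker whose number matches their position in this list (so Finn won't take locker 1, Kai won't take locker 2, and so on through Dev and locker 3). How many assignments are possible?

Let Aᵢ (for i ∈ {1, 2, 3}) be the placements that put person i in their forbidden locker. Any j of these fix j positions, leaving (4−j)! ways to fill the rest, and there are C(3,j) ways to pick which j.
By inclusion–exclusion, the number of valid placements is Σ_{j=0}^{3} (−1)^j C(3,j)·(4−j)!.
Computing: 24 − 18 + 6 − 1 = 11.

11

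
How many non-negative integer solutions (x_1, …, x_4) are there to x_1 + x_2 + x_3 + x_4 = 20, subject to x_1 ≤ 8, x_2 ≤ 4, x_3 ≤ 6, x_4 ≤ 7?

55

By stars and bars, unrestricted non-negative solutions to x_1+…+x_4 = 20 number C(20+3,3) = 1771.
Subtract solutions that violate a single cap (substitute x_i' = x_i − (cap_i+1)): x_1 ≥ 9 gives C(14,3) = 364; x_2 ≥ 5 gives C(18,3) = 816; x_3 ≥ 7 gives C(16,3) = 560; x_4 ≥ 8 gives C(15,3) = 455. Together 2195.
Add back pairs where two caps are both exceeded: 84 + 35 + 20 + 165 + 120 + 56 = 480.
Subtract triples: 0 + 0 + 0 + 1 = 1.
By inclusion–exclusion the count is 1771 − 2195 + 480 − 1 = 55.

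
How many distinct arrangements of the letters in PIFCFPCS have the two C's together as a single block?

1260

Treat the 2 copies of C as a single block. The multiset to arrange is then {CC, F, F, I, P, P, S}, 7 items in all.
That gives (7)!/(2!·2!) = 1260 arrangements.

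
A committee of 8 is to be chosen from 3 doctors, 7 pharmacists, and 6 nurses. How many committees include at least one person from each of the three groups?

Unrestricted: C(16,8) = 12870 ways to pick any 8 of the 16.
Subtract selections that omit an entire group: no doctors → C(13,8) = 1287; no pharmacists → C(9,8) = 9; no nurses → C(10,8) = 45.
Add back selections omitting two groups (i.e. drawn from a single group): C(3,8) + C(7,8) + C(6,8) = 0.
By inclusion–exclusion: 12870 − 1341 + 0 = 11529.

11529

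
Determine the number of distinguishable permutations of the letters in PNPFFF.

PNPFFF has 6 letters with F appearing 3 times and P appearing twice.
The number of distinct arrangements is 6!/(3!·2!) = 720/12 = 60.

60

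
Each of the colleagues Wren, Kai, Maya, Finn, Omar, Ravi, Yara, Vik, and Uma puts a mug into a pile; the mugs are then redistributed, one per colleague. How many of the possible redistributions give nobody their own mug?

133496

Let Aᵢ be the assignments in which colleague i gets their own mug. We want the size of the complement of A₁∪…∪A_9.
By inclusion–exclusion this is Σ_{j=0}^{9} (−1)^j C(9,j)·(9−j)!.
Computing: 362880 − 362880 + 181440 − 60480 + 15120 − 3024 + 504 − 72 + 9 − 1 = 133496.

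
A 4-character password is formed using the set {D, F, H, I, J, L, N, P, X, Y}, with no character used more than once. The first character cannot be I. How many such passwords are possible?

The first character has 10−1 = 9 choices (anything except I).
The remaining 3 characters are filled from the other 9 symbols without repetition: 9 × 8 × 7 = 504.
Total: 9 × 504 = 4536.

4536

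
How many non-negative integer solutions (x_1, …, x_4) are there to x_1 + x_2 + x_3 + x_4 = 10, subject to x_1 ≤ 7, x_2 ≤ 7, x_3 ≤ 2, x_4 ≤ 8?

142

Without the upper bounds there are C(13,3) = 286 ways to split 10 among 4 variables.
Subtract solutions that violate a single cap (substitute x_i' = x_i − (cap_i+1)): x_1 ≥ 8 gives C(5,3) = 10; x_2 ≥ 8 gives C(5,3) = 10; x_3 ≥ 3 gives C(10,3) = 120; x_4 ≥ 9 gives C(4,3) = 4. Together 144.
No two caps can be exceeded simultaneously, so the pair terms are all 0.
By inclusion–exclusion the count is 286 − 144 + 0 = 142.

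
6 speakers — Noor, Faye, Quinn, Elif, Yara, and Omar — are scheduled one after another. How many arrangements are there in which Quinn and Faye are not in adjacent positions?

There are 6! = 720 arrangements in all. If Quinn and Faye are adjacent, merging them into one block gives 2·(5)! = 240 arrangements.
Complementary counting: 720 − 240 = 480.

480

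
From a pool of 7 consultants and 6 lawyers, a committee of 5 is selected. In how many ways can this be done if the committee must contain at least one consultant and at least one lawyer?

1260

Total 5-person selections from all 13: C(13,5) = 1287.
Selections missing a whole group: no consultants → C(6,5) = 6; no lawyers → C(7,5) = 21.
Both groups omitted at once is impossible, so 1287 − 27 = 1260.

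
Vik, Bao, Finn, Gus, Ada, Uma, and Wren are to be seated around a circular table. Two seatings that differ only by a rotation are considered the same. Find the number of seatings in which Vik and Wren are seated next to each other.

Glue Vik and Wren into a block (2 internal orders). Seating 6 units around a circle gives (5)! arrangements.
So 2 × (5)! = 2 × 120 = 240.

240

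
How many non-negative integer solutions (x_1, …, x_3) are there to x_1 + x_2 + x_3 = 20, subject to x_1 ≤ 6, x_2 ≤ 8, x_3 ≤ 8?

Ignoring the caps, the number of non-negative solutions to x_1+…+x_3 = 20 is C(22,2) = 231.
Subtract solutions that violate a single cap (substitute x_i' = x_i − (cap_i+1)): x_1 ≥ 7 gives C(15,2) = 105; x_2 ≥ 9 gives C(13,2) = 78; x_3 ≥ 9 gives C(13,2) = 78. Together 261.
Add back pairs where two caps are both exceeded: 15 + 15 + 6 = 36.
By inclusion–exclusion the count is 231 − 261 + 36 = 6.

6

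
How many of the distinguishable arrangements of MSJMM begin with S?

Fix S in the first position and arrange the remaining 4 letters.
Those 4 letters have M appearing 3 times, giving (4)!/(3!) = 4.

4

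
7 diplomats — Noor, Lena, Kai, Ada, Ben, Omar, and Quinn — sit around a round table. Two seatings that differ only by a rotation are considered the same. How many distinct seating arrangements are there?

720

Seat Noor anywhere (absorbing the rotational symmetry), then permute the other 6: (6)! = 720.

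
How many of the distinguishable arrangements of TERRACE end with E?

360

With the last slot taken by E, it remains to arrange the other 6 letters (TRRACE).
Those 6 letters have R appearing twice, giving (6)!/(2!) = 360.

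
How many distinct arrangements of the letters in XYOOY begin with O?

Fix O in the first position and arrange the remaining 4 letters.
Those 4 letters have Y appearing twice, giving (4)!/(2!) = 12.

12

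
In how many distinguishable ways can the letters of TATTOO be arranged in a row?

60

The 6 letters of TATTOO have repeats: O appearing twice and T appearing 3 times.
Dividing 6! = 720 by 3!·2! = 12 for the repeated letters gives 60.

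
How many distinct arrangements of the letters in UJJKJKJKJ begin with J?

Fix J in the first position and arrange the remaining 8 letters.
Those 8 letters have J appearing 4 times and K appearing 3 times, giving (8)!/(4!·3!) = 280.

280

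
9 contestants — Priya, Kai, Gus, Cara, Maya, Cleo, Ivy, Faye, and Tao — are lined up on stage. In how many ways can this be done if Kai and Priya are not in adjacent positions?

There are 9! = 362880 arrangements in all. If Kai and Priya are adjacent, merging them into one block gives 2·(8)! = 80640 arrangements.
Complementary counting: 362880 − 80640 = 282240.

282240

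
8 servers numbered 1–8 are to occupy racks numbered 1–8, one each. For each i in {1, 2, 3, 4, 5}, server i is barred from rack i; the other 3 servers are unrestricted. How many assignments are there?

Let Aᵢ (for 1 ≤ i ≤ 5) be the placements that put server i in its forbidden rack. Any j of these fix j positions, leaving (8−j)! ways to fill the rest, and there are C(5,j) ways to pick which j.
By inclusion–exclusion, the number of valid placements is Σ_{j=0}^{5} (−1)^j C(5,j)·(8−j)!.
Computing: 40320 − 25200 + 7200 − 1200 + 120 − 6 = 21234.

21234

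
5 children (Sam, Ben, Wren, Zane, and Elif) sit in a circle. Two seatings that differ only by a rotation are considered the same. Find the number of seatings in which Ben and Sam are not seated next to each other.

All circular seatings of 5 people number (4)! = 24.
Seatings with Ben beside Sam: treat them as a block with 2 internal orders, giving 2 × (3)! = 12.
Subtracting, 24 − 12 = 12.

12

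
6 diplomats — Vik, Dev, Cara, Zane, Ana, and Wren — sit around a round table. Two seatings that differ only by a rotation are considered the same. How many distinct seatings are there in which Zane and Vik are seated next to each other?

Treat {Zane, Vik} as one unit (2 internal orders) and seat the resulting 5 units around the table: (4)! circular arrangements.
So 2 × (4)! = 2 × 24 = 48.

48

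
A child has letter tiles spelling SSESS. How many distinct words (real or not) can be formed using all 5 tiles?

The 5 letters of SSESS have repeats: S appearing 4 times.
The number of distinct arrangements is 5!/(4!) = 120/24 = 5.

5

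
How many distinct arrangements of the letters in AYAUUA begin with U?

Fix U in the first position and arrange the remaining 5 letters.
Those 5 letters have A appearing 3 times, giving (5)!/(3!) = 20.

20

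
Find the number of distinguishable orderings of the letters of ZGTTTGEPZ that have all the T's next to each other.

1260

Treat the 3 copies of T as a single block. The multiset to arrange is then {TTT, E, G, G, P, Z, Z}, 7 items in all.
That gives (7)!/(2!·2!) = 1260 arrangements.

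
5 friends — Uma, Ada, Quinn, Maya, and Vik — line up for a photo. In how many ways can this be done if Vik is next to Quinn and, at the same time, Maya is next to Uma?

24

Treat {Vik,Quinn} as one block (2 orders) and {Maya,Uma} as another (2 orders).
That leaves 3 units to arrange: 2 × 2 × 3! = 4 × 6 = 24.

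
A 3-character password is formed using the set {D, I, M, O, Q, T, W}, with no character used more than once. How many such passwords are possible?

210

With no repetition, fill the 3 characters in order: 7 choices, then 6, down to 5.
That product is 7 × 6 × 5 = 210.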